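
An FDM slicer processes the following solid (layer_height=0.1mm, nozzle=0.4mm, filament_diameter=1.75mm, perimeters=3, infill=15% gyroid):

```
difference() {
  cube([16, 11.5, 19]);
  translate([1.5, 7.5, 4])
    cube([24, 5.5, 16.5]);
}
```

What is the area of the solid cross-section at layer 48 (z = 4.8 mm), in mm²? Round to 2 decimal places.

At z = 4.8 mm: the cube is present — its section is the full 16×11.5 rectangle (area 184.00 mm²); the cube at (1.5, 7.5) (footprint 24×5.5) is included at this height (area 132.00 mm²); After the difference (first − rest): starting from the 16×11.5 cube (184.00 mm²), the 24×5.5 cube at (1.5, 7.5) partially overlaps it — only the 58.00 mm² overlap (of its 132.00 mm²) is removed, clipping the outline — area = 126.00 mm². Overall, the cross-section is a single solid region. Net area = 126.00 mm².

126.00 mm²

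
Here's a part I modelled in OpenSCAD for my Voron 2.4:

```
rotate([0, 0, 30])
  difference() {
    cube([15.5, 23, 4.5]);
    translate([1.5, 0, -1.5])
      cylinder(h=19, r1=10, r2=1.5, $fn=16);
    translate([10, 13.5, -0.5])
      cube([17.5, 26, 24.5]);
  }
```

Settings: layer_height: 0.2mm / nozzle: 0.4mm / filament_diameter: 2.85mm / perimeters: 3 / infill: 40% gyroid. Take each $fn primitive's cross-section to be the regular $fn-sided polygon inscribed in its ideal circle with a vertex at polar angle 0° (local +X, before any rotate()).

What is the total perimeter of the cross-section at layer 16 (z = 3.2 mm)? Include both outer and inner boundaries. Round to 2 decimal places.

At z = 3.2 mm: the 15.5×23 cube contributes its full rectangle (perimeter 77.00 mm); the cone at (1.5, 0) contributes a regular 16-gon of circumradius 7.897 (interpolated between r1=10 and r2=1.5 at t=0.247) (perimeter = 2·16·7.897·sin(180°/16) = 49.30 mm); the cube at (10, 13.5) (footprint 17.5×26) is included at this height (perimeter 87.00 mm); Subtracting the remaining from the first: starting from the 15.5×23 cube, the cone at (1.5, 0) partially overlaps it — only the 59.36 mm² overlap (of its 190.94 mm²) is removed, clipping the outline; the 17.5×26 cube at (10, 13.5) partially overlaps it — only the 52.25 mm² overlap (of its 455.00 mm²) is removed, clipping the outline — boundary = 73.86 mm; (rotated 30° about Z; rotation is an isometry so areas/perimeters/island counts are preserved). Overall, the cross-section is a single solid region. Total boundary length (outer) = 73.86 mm.

73.86 mm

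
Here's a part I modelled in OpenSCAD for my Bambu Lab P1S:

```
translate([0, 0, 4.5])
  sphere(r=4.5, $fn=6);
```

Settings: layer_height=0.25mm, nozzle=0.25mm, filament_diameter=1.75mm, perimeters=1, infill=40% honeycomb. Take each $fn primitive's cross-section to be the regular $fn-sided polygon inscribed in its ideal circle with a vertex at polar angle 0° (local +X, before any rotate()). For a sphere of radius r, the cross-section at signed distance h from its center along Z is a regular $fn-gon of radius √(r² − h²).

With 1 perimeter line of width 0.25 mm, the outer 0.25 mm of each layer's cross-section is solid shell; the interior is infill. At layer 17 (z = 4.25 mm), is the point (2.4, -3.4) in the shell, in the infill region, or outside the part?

shell

At z = 4.25 mm: the r=4.5 sphere contributes a regular 6-gon of circumradius √(4.5²−0.25²) = 4.493. Overall, the cross-section is a single solid region. The nearest boundary edge runs (2.25, -3.89)→(4.49, 0.00); distance from the point to it = 0.11 mm. The point is inside the cross-section, 0.11 mm from the nearest boundary — within the 0.25 mm shell band (1 × 0.25).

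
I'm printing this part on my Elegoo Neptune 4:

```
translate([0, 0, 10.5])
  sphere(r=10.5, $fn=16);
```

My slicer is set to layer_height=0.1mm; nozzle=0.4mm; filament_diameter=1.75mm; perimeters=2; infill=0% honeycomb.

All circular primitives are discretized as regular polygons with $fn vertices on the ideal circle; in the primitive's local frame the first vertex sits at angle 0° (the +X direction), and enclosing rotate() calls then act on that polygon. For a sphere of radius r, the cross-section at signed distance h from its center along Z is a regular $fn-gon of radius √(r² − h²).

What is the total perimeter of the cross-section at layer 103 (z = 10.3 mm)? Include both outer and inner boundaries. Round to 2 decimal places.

65.54 mm

At z = 10.3 mm: the sphere: section is a regular 16-gon, circumradius = √(r²−h²) = √(10.5²−0.2²) = 10.498 (perimeter = 2·16·10.498·sin(180°/16) = 65.54 mm). Overall, the cross-section is a single solid region. Total boundary length (outer) = 65.54 mm.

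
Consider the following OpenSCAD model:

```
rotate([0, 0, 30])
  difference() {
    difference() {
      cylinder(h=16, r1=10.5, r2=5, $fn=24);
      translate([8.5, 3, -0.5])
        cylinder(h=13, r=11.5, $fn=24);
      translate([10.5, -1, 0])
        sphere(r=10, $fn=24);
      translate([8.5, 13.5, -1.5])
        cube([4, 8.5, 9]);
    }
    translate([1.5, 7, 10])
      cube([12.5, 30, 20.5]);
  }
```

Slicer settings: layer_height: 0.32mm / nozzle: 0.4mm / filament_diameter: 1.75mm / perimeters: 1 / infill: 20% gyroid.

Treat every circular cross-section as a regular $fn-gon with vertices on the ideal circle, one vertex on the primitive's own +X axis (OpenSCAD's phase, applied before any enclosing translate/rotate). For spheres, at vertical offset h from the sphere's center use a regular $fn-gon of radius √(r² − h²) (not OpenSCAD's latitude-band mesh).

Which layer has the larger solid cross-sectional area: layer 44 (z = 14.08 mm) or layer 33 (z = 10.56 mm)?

layer 44 (z = 14.08 mm)

Layer 44 (z = 14.08): the cone (r1=10.5→r2=5) has section circumradius 5.660 here — a regular 24-gon (area = (24/2)·5.660²·sin(360°/24) = 99.50 mm²); the cylinder at (8.5, 3) does not reach this height (z outside [-0.5, 12.5]); the sphere at (10.5, -1) does not reach this height (|z−center|=14.080 > r=10); the cube at (8.5, 13.5) does not reach this height (z outside [-1.5, 7.5]); After the difference (first − rest): none of the subtracted shapes is present at this height, so the cone is unchanged — area = 99.50 mm²; the 12.5×30 cube at (1.5, 7) contributes its full rectangle (area 375.00 mm²); Subtracting the remaining from the first: starting from that combined region (99.50 mm²), the 12.5×30 cube at (1.5, 7) misses the remaining region (no effect) — area = 99.50 mm²; (rotated 30° about Z; rotation is an isometry so areas/perimeters/island counts are preserved). So its area = 99.50 mm². Layer 33 (z = 10.56): the cone contributes a regular 24-gon of circumradius 6.870 (interpolated between r1=10.5 and r2=5 at t=0.660) (area = (24/2)·6.870²·sin(360°/24) = 146.59 mm²); the r=11.5 cylinder at (8.5, 3) contributes a regular 24-gon of circumradius 11.5 (area = (24/2)·11.500²·sin(360°/24) = 410.75 mm²); the sphere at (10.5, -1) is absent (|z−center|=10.560 > r=10); the cube at (8.5, 13.5) does not reach this height (z outside [-1.5, 7.5]); Taking the first minus the rest: starting from the cone (146.59 mm²), the r=11.5 cylinder at (8.5, 3) partially overlaps it — only the 96.49 mm² overlap (of its 410.75 mm²) is removed, clipping the outline — area = 50.10 mm²; the 12.5×30 cube at (1.5, 7) contributes its full rectangle (area 375.00 mm²); Subtracting the remaining from the first: starting from the result so far (50.10 mm²), the 12.5×30 cube at (1.5, 7) misses the remaining region (no effect) — area = 50.10 mm²; (rotated 30° about Z; rotation is an isometry so areas/perimeters/island counts are preserved). So its area = 50.10 mm². Layer 44 is larger (99.50 vs 50.10 mm²).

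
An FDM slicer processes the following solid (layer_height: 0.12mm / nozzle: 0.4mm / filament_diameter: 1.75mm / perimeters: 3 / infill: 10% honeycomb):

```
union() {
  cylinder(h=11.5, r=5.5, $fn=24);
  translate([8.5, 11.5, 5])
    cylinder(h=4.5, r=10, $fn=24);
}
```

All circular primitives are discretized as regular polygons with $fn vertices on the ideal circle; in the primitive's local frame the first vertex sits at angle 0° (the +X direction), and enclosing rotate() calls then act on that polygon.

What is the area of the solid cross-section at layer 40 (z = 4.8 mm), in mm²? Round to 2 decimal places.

At z = 4.8 mm: the r=5.5 cylinder contributes a regular 24-gon of circumradius 5.5 (area = (24/2)·5.500²·sin(360°/24) = 93.95 mm²); the cylinder at (8.5, 11.5) is absent (z outside [5, 9.5]); Taking the union: only the r=5.5 cylinder is present, so the union is just that shape — area = 93.95 mm². Overall, the cross-section is a single solid region. Net area = 93.95 mm².

93.95 mm²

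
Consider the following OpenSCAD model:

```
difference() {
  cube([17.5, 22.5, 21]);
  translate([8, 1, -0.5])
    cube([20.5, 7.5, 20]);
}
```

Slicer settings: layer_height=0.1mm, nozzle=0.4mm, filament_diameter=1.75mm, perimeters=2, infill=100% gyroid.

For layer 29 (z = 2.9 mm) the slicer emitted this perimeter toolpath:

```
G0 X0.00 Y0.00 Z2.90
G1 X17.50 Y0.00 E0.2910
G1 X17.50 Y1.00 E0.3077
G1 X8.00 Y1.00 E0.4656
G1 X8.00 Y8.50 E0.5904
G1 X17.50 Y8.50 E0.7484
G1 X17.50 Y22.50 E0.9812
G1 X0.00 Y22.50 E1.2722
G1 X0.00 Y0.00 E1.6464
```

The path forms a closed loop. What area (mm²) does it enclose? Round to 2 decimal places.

Apply the shoelace formula to the sequence of (X, Y) vertices; enclosed area = 322.50 mm².

322.50 mm²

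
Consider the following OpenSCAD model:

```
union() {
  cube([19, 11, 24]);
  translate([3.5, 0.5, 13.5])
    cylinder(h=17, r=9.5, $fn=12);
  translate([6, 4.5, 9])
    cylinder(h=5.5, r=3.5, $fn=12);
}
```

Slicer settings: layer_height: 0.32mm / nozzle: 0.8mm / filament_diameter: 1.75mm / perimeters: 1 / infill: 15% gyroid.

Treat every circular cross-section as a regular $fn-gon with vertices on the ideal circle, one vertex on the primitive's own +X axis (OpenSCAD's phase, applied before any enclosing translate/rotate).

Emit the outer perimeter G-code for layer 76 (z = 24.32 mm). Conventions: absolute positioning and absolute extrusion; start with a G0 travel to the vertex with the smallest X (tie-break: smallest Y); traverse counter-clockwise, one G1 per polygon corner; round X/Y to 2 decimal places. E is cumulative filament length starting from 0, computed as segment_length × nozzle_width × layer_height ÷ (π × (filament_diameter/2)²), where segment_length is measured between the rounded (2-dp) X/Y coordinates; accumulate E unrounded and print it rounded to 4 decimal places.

G0 X-6.00 Y0.50 Z24.32
G1 X-4.73 Y-4.25 E0.5233
G1 X-1.25 Y-7.73 E1.0471
G1 X3.50 Y-9.00 E1.5704
G1 X8.25 Y-7.73 E2.0937
G1 X11.73 Y-4.25 E2.6175
G1 X13.00 Y0.50 E3.1409
G1 X11.73 Y5.25 E3.6642
G1 X8.25 Y8.73 E4.1880
G1 X3.50 Y10.00 E4.7113
G1 X-1.25 Y8.73 E5.2346
G1 X-4.73 Y5.25 E5.7584
G1 X-6.00 Y0.50 E6.2817

At z = 24.32 mm: the cube is not intersected at this z (z outside [0, 24]); the cylinder at (3.5, 0.5): section is a regular 12-gon, circumradius r=9.5; the cylinder at (6, 4.5) is absent (z outside [9, 14.5]); Merging all regions: only the r=9.5 cylinder at (3.5, 0.5) is present, so the union is just that shape — 1 connected region. The outline is a single polygon with 12 vertices. Extrusion per mm of travel: 0.8 × 0.32 / (π × 0.875²) = 0.106432. Accumulating E over each segment gives final E = 6.2817.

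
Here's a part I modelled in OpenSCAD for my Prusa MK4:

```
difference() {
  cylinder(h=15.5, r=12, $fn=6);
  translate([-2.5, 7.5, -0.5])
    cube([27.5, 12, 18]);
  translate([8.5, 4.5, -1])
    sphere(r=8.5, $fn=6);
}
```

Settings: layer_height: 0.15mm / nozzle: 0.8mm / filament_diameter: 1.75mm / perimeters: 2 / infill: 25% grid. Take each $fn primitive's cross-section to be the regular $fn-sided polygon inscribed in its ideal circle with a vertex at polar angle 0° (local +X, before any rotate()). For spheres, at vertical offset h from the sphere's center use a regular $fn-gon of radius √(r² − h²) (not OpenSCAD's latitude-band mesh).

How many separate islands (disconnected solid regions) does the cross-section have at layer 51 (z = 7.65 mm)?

1

At z = 7.65 mm: the r=12 cylinder gives a regular 6-gon of circumradius 12 (constant along its height); the cube at (-2.5, 7.5) (footprint 27.5×12) is included at this height; the sphere at (8.5, 4.5) does not reach this height (|z−center|=8.650 > r=8.5); Taking the first minus the rest: starting from the r=12 cylinder, the 27.5×12 cube at (-2.5, 7.5) partially overlaps it — only the 27.00 mm² overlap (of its 330.00 mm²) is removed, clipping the outline — 1 connected region. Overall, the cross-section is a single solid region. Island count = 1.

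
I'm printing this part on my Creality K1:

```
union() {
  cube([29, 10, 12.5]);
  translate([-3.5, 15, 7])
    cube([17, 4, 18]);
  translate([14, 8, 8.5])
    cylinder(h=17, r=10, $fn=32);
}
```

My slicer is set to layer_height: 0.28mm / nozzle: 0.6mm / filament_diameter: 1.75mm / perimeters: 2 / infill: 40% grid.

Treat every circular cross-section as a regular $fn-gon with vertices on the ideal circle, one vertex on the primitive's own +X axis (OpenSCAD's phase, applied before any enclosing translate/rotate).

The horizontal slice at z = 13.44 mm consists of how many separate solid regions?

1

At z = 13.44 mm: the cube is not intersected at this z (z outside [0, 12.5]); the 17×4 cube at (-3.5, 15) contributes its full rectangle; the r=10 cylinder at (14, 8) gives a regular 32-gon of circumradius 10 (constant along its height); Combining (union): the regions partially overlap (shared area 13.03 mm²), so overlapping operands fuse into one piece — 1 connected region. The result has 1 disconnected region.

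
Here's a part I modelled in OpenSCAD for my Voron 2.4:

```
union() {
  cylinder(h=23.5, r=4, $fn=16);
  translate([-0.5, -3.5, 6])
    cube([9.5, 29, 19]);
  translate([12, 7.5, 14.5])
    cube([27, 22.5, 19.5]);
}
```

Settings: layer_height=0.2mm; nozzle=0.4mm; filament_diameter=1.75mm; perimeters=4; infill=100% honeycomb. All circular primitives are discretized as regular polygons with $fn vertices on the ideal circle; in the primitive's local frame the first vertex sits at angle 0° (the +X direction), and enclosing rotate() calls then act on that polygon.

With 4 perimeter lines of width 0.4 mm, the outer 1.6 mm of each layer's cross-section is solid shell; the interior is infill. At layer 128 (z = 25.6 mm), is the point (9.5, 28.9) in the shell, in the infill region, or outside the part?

At z = 25.6 mm: the cylinder is absent (z outside [0, 23.5]); the cube at (-0.5, -3.5) is not intersected at this z (z outside [6, 25]); the cube at (12, 7.5) (footprint 27×22.5) is included at this height; Merging all regions: only the 27×22.5 cube at (12, 7.5) is present, so the union is just that shape — 1 connected region. Overall, the cross-section is a single solid region. The nearest boundary edge runs (12.00, 30.00)→(12.00, 7.50); distance from the point to it = 2.50 mm. The point is not inside any of the regions above, so it lies outside the cross-section (2.50 mm from the nearest boundary).

outside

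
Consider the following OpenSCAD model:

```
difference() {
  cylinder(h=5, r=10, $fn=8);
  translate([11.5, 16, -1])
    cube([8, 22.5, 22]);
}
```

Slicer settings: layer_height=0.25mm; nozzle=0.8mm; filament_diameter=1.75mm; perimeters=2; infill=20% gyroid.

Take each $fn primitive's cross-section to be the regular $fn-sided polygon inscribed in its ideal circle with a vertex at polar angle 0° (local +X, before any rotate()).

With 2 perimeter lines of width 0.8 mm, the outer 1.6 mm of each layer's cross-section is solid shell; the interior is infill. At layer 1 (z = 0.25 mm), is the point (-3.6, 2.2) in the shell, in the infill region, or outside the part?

infill

At z = 0.25 mm: the r=10 cylinder gives a regular 8-gon of circumradius 10 (constant along its height); the cube at (11.5, 16) is present — its section is the full 8×22.5 rectangle; After the difference (first − rest): starting from the r=10 cylinder, the 8×22.5 cube at (11.5, 16) misses the remaining region (no effect) — 1 connected region. Overall, the cross-section is a single solid region. The nearest boundary edge runs (-10.00, 0.00)→(-7.07, 7.07); distance from the point to it = 5.07 mm. The point is inside the cross-section and 5.07 mm from the nearest boundary — more than the 1.6 mm shell width (2 × 0.8), so it's in the infill interior.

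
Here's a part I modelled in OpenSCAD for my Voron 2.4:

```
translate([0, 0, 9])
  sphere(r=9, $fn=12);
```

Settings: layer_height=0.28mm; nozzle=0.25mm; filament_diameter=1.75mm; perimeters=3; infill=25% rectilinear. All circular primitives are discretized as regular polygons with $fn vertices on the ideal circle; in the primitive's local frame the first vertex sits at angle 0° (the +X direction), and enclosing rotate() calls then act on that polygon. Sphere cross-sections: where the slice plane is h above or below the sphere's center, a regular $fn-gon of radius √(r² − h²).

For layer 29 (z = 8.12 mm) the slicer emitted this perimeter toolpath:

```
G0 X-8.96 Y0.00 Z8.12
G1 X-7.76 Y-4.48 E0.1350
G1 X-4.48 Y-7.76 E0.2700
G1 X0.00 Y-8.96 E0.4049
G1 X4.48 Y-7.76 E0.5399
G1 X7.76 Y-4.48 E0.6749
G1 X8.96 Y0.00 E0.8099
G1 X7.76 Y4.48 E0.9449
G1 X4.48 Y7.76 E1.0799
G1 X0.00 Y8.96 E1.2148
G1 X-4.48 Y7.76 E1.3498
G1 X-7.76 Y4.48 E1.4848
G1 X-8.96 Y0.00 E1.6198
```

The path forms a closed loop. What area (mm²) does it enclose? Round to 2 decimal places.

Apply the shoelace formula to the sequence of (X, Y) vertices; enclosed area = 240.86 mm².

240.86 mm²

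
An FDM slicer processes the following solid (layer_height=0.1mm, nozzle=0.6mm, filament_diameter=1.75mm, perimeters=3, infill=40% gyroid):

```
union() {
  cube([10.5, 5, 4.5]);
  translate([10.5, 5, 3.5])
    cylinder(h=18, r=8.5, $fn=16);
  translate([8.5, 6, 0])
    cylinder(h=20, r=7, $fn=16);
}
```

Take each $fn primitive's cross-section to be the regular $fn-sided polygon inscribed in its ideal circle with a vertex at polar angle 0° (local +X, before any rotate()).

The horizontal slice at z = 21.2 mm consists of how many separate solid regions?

At z = 21.2 mm: the cube does not reach this height (z outside [0, 4.5]); the r=8.5 cylinder at (10.5, 5) contributes a regular 16-gon of circumradius 8.5; the cylinder at (8.5, 6) is not intersected at this z (z outside [0, 20]); Merging all regions: only the r=8.5 cylinder at (10.5, 5) is present, so the union is just that shape — 1 connected region. The result has 1 disconnected region.

1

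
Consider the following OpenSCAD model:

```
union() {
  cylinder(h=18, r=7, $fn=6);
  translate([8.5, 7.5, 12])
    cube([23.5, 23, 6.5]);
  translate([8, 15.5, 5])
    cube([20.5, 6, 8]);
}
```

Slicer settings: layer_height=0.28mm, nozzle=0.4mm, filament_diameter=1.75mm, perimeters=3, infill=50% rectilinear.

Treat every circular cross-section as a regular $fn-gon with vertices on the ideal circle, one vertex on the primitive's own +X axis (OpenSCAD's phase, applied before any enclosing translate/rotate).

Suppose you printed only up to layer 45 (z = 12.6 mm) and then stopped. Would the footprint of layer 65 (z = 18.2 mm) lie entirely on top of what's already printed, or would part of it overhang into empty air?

Compare the two slices. At z = 12.6: the r=7 cylinder gives a regular 6-gon of circumradius 7 (constant along its height) (area = (6/2)·7.000²·sin(360°/6) = 127.31 mm²); the 23.5×23 cube at (8.5, 7.5) contributes its full rectangle (area 540.50 mm²); the cube at (8, 15.5) is present — its section is the full 20.5×6 rectangle (area 123.00 mm²); Combining (union): the regions partially overlap — summed areas 790.81 mm² minus the doubly-counted overlap 120.00 mm² gives 670.81 mm² — area = 670.81 mm². At z = 18.2: the cylinder does not reach this height (z outside [0, 18]); the 23.5×23 cube at (8.5, 7.5) contributes its full rectangle (area 540.50 mm²); the cube at (8, 15.5) is not intersected at this z (z outside [5, 13]); Taking the union: only the 23.5×23 cube at (8.5, 7.5) is present, so the union is just that shape — area = 540.50 mm². Checking containment: the cross-section at z = 18.2 is a subset of the cross-section at z = 12.6.

entirely on top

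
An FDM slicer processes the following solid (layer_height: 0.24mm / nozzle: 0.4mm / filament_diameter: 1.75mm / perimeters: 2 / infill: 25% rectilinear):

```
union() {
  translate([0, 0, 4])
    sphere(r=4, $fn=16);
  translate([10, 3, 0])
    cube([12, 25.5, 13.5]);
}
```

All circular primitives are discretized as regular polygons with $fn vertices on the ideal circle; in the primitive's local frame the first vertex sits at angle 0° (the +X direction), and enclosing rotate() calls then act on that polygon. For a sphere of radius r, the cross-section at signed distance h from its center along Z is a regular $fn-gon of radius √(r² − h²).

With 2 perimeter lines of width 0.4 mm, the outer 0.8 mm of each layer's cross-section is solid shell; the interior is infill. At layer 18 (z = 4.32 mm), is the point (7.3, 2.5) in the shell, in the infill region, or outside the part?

At z = 4.32 mm: the r=4 sphere slices to a regular 16-gon of circumradius 3.987 (√(r²−h²) with h=0.32 from center); the cube at (10, 3) (footprint 12×25.5) is included at this height; Taking the union: the 2 present regions are separate (no shared area or edge), so areas and boundary lengths simply add and each stays a separate island — 2 connected regions. Overall, the cross-section has 2 separate islands. The nearest boundary edge runs (22.00, 3.00)→(10.00, 3.00); distance from the point to it = 2.75 mm. The point is not inside any of the regions above, so it lies outside the cross-section (2.75 mm from the nearest boundary).

outside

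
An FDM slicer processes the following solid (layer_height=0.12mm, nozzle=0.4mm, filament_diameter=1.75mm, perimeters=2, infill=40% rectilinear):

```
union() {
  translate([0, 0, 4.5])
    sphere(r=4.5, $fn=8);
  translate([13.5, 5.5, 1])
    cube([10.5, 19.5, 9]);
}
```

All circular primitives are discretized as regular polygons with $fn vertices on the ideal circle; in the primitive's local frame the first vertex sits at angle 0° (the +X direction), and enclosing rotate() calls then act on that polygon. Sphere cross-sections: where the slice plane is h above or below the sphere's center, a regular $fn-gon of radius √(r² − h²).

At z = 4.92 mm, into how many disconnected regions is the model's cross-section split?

2

At z = 4.92 mm: the r=4.5 sphere slices to a regular 8-gon of circumradius 4.480 (√(r²−h²) with h=0.42 from center); the cube at (13.5, 5.5) (footprint 10.5×19.5) is included at this height; Taking the union: the 2 present regions are separate (no shared area or edge), so areas and boundary lengths simply add and each stays a separate island — 2 connected regions. The result has 2 disconnected regions.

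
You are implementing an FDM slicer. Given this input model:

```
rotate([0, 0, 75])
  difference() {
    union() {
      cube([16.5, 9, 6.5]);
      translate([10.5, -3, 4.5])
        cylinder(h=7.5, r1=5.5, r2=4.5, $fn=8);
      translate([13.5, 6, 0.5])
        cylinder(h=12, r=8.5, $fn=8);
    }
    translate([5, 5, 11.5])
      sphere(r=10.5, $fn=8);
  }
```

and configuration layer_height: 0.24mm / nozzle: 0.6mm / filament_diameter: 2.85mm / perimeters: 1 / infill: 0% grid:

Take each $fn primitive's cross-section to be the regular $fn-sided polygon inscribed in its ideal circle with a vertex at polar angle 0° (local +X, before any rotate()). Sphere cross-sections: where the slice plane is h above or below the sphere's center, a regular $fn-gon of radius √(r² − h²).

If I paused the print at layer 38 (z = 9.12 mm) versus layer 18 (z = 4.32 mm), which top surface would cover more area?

Layer 38 (z = 9.12): the cube is not intersected at this z (z outside [0, 6.5]); the cone at (10.5, -3) contributes a regular 8-gon of circumradius 4.884 (interpolated between r1=5.5 and r2=4.5 at t=0.616) (area = (8/2)·4.884²·sin(360°/8) = 67.47 mm²); the cylinder at (13.5, 6): section is a regular 8-gon, circumradius r=8.5 (area = (8/2)·8.500²·sin(360°/8) = 204.35 mm²); Taking the union: the regions partially overlap — summed areas 271.82 mm² minus the doubly-counted overlap 17.89 mm² gives 253.93 mm² — area = 253.93 mm²; the sphere at (5, 5): section is a regular 8-gon, circumradius = √(r²−h²) = √(10.5²−2.38²) = 10.227 (area = (8/2)·10.227²·sin(360°/8) = 295.81 mm²); After the difference (first − rest): starting from that combined region (253.93 mm²), the r=10.5 sphere at (5, 5) partially overlaps it — only the 117.88 mm² overlap (of its 295.81 mm²) is removed, clipping the outline — area = 136.05 mm²; (rotated 75° about Z; rotation is an isometry so areas/perimeters/island counts are preserved). So its area = 136.05 mm². Layer 18 (z = 4.32): the cube (footprint 16.5×9) is included at this height (area 148.50 mm²); the cone at (10.5, -3) is absent (z outside [4.5, 12]); the r=8.5 cylinder at (13.5, 6) gives a regular 8-gon of circumradius 8.5 (constant along its height) (area = (8/2)·8.500²·sin(360°/8) = 204.35 mm²); Combining (union): the regions partially overlap — summed areas 352.85 mm² minus the doubly-counted overlap 94.18 mm² gives 258.67 mm² — area = 258.67 mm²; the r=10.5 sphere at (5, 5) contributes a regular 8-gon of circumradius √(10.5²−7.18²) = 7.661 (area = (8/2)·7.661²·sin(360°/8) = 166.02 mm²); Taking the first minus the rest: starting from that combined region (258.67 mm²), the r=10.5 sphere at (5, 5) partially overlaps it — only the 115.10 mm² overlap (of its 166.02 mm²) is removed, clipping the outline — area = 143.57 mm²; (rotated 75° about Z; rotation is an isometry so areas/perimeters/island counts are preserved). So its area = 143.57 mm². Layer 18 is larger (143.57 vs 136.05 mm²).

layer 18 (z = 4.32 mm)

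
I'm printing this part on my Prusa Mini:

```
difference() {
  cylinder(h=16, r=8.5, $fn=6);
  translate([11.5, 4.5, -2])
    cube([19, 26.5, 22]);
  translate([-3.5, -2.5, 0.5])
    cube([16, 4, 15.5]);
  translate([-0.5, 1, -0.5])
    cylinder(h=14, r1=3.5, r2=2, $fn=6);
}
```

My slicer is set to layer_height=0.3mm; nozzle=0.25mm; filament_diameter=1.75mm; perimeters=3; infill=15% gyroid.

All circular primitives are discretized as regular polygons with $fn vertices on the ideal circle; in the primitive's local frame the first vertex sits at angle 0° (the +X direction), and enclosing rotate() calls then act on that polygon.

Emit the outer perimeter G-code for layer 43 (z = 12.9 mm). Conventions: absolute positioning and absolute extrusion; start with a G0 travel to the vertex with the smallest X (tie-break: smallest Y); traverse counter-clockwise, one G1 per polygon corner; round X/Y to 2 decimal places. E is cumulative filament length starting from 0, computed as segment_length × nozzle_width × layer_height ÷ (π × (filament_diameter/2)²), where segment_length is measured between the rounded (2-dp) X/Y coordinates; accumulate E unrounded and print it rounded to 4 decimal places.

G0 X-8.50 Y0.00 Z12.90
G1 X-4.25 Y-7.36 E0.2650
G1 X4.25 Y-7.36 E0.5301
G1 X7.06 Y-2.50 E0.7051
G1 X-3.50 Y-2.50 E1.0344
G1 X-3.50 Y1.50 E1.1591
G1 X-2.28 Y1.50 E1.1971
G1 X-1.53 Y2.79 E1.2437
G1 X0.53 Y2.79 E1.3079
G1 X1.28 Y1.50 E1.3544
G1 X7.63 Y1.50 E1.5524
G1 X4.25 Y7.36 E1.7634
G1 X-4.25 Y7.36 E2.0284
G1 X-8.50 Y0.00 E2.2934

At z = 12.9 mm: the cylinder: section is a regular 6-gon, circumradius r=8.5; the cube at (11.5, 4.5) (footprint 19×26.5) is included at this height; the 16×4 cube at (-3.5, -2.5) contributes its full rectangle; the cone at (-0.5, 1) (r1=3.5→r2=2) has section circumradius 2.064 here — a regular 6-gon; Subtracting the remaining from the first: starting from the r=8.5 cylinder, the 19×26.5 cube at (11.5, 4.5) misses the remaining region (no effect); the 16×4 cube at (-3.5, -2.5) partially overlaps it — only the 45.55 mm² overlap (of its 64.00 mm²) is removed, clipping the outline; the cone at (-0.5, 1) partially overlaps it — only the 3.62 mm² overlap (of its 11.07 mm²) is removed, clipping the outline — 1 connected region. The outline is a single polygon with 13 vertices. Extrusion per mm of travel: 0.25 × 0.3 / (π × 0.875²) = 0.031181. Accumulating E over each segment gives final E = 2.2934.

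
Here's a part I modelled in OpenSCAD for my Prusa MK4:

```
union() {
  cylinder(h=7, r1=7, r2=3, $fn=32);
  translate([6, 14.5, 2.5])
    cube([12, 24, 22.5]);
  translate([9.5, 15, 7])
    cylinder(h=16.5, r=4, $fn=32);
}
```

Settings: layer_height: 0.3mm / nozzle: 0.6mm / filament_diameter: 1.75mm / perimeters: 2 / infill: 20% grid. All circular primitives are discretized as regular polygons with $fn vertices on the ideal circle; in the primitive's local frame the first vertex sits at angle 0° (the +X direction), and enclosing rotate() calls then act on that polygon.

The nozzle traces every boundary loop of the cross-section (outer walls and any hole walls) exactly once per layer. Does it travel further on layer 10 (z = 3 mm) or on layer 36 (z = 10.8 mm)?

layer 10 (z = 3 mm)

Layer 10 (z = 3): the cone contributes a regular 32-gon of circumradius 5.286 (interpolated between r1=7 and r2=3 at t=0.429) (perimeter = 2·32·5.286·sin(180°/32) = 33.16 mm); the cube at (6, 14.5) is present — its section is the full 12×24 rectangle (perimeter 72.00 mm); the cylinder at (9.5, 15) is not intersected at this z (z outside [7, 23.5]); Combining (union): the 2 present regions are separate (no shared area or edge), so areas and boundary lengths simply add and each stays a separate island — boundary = 105.16 mm. So its perimeter = 105.16 mm. Layer 36 (z = 10.8): the cone is not intersected at this z (z outside [0, 7]); the cube at (6, 14.5) (footprint 12×24) is included at this height (perimeter 72.00 mm); the r=4 cylinder at (9.5, 15) gives a regular 32-gon of circumradius 4 (constant along its height) (perimeter = 2·32·4.000·sin(180°/32) = 25.09 mm); Taking the union: the regions partially overlap (shared area 28.08 mm²), so the edge portions inside another operand are dropped and the merged outline is re-measured after clipping — boundary = 76.18 mm. So its perimeter = 76.18 mm. Layer 10 is larger (105.16 vs 76.18 mm).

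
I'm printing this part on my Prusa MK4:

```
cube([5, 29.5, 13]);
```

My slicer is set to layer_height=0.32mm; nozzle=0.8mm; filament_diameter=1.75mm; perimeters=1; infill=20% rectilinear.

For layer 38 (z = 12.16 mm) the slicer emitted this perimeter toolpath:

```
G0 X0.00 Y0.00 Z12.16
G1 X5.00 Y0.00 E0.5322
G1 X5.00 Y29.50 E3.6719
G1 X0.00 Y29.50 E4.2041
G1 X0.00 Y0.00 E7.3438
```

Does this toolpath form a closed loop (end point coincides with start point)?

Start point (G0): (0.00, 0.00). End point (last G1): the path returns to the start — closed.

yes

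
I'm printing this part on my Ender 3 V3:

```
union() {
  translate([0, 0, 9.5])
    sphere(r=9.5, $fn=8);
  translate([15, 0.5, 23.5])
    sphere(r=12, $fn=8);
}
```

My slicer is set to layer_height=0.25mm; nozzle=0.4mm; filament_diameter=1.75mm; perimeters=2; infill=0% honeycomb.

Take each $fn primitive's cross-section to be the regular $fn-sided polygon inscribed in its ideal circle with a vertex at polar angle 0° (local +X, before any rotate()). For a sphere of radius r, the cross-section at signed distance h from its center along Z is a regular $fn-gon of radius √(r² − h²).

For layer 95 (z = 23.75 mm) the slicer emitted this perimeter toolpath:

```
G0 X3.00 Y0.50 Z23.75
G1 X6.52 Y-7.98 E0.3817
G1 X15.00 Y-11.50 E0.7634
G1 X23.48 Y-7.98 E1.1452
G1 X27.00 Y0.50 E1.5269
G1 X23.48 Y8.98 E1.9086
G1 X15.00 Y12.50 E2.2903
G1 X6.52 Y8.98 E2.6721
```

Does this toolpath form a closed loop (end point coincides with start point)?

no

Start point (G0): (3.00, 0.50). End point (last G1): the path does not return to the start — open.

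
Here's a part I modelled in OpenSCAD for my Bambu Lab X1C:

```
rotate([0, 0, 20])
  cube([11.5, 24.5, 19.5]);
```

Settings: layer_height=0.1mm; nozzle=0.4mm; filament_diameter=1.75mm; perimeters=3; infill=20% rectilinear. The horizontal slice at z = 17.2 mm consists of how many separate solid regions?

At z = 17.2 mm: the cube is present — its section is the full 11.5×24.5 rectangle; (rotated 20° about Z; rotation is an isometry so areas/perimeters/island counts are preserved). The result has 1 disconnected region.

1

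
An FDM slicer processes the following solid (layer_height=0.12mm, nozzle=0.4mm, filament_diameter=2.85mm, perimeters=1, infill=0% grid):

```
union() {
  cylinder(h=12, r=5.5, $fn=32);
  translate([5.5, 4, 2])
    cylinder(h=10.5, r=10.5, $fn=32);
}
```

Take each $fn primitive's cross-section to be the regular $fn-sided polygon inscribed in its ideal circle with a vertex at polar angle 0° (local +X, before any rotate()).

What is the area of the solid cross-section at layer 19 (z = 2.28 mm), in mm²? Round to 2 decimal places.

357.38 mm²

At z = 2.28 mm: the r=5.5 cylinder contributes a regular 32-gon of circumradius 5.5 (area = (32/2)·5.500²·sin(360°/32) = 94.42 mm²); the r=10.5 cylinder at (5.5, 4) gives a regular 32-gon of circumradius 10.5 (constant along its height) (area = (32/2)·10.500²·sin(360°/32) = 344.14 mm²); Merging all regions: the regions partially overlap — summed areas 438.56 mm² minus the doubly-counted overlap 81.19 mm² gives 357.38 mm² — area = 357.38 mm². Overall, the cross-section is a single solid region. Net area = 357.38 mm².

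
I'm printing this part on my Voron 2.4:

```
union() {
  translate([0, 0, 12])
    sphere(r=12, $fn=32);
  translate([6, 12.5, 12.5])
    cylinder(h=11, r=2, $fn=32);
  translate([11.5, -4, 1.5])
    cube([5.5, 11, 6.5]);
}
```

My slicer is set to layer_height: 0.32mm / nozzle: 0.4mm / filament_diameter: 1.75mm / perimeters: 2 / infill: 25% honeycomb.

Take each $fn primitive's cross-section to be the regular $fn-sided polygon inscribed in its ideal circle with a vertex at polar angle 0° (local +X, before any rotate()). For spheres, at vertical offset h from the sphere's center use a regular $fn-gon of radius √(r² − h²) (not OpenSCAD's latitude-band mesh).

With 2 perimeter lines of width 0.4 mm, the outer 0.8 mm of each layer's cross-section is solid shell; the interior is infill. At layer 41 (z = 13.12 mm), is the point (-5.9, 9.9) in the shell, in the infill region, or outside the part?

At z = 13.12 mm: the r=12 sphere slices to a regular 32-gon of circumradius 11.948 (√(r²−h²) with h=1.12 from center); the r=2 cylinder at (6, 12.5) contributes a regular 32-gon of circumradius 2; the cube at (11.5, -4) is absent (z outside [1.5, 8]); Merging all regions: the regions partially overlap (shared area 0.01 mm²), so overlapping operands fuse into one piece — 1 connected region. Overall, the cross-section is a single solid region. The nearest boundary edge runs (-6.64, 9.93)→(-4.57, 11.04); distance from the point to it = 0.38 mm. The point is inside the cross-section, 0.38 mm from the nearest boundary — within the 0.8 mm shell band (2 × 0.4).

shell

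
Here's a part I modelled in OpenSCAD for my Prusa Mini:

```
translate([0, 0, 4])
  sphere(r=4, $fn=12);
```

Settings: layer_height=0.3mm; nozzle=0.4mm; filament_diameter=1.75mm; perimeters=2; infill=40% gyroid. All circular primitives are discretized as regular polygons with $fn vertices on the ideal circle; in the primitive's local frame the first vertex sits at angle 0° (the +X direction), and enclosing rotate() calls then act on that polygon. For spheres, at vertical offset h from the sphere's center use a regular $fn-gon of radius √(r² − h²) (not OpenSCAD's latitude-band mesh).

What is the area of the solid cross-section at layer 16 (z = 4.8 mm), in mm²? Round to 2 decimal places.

46.08 mm²

At z = 4.8 mm: the sphere: section is a regular 12-gon, circumradius = √(r²−h²) = √(4²−0.8²) = 3.919 (area = (12/2)·3.919²·sin(360°/12) = 46.08 mm²). Overall, the cross-section is a single solid region. Net area = 46.08 mm².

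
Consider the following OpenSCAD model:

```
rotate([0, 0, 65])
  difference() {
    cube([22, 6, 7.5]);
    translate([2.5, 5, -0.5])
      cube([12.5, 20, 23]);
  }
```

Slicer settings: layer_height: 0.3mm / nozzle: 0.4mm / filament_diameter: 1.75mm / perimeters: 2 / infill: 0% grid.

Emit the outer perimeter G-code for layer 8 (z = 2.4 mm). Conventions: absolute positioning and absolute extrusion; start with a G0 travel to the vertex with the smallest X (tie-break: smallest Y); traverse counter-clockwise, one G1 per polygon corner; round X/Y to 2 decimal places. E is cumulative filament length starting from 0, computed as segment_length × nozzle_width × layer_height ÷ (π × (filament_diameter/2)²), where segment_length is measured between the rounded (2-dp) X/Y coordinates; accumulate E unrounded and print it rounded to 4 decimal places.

At z = 2.4 mm: the cube (footprint 22×6) is included at this height; the 12.5×20 cube at (2.5, 5) contributes its full rectangle; After the difference (first − rest): starting from the 22×6 cube, the 12.5×20 cube at (2.5, 5) partially overlaps it — only the 12.50 mm² overlap (of its 250.00 mm²) is removed, clipping the outline — 1 connected region; (rotated 65° about Z; rotation is an isometry so areas/perimeters/island counts are preserved). The outline is a single polygon with 8 vertices. Extrusion per mm of travel: 0.4 × 0.3 / (π × 0.875²) = 0.049890. Accumulating E over each segment gives final E = 2.8938.

G0 X-5.44 Y2.54 Z2.40
G1 X0.00 Y0.00 E0.2995
G1 X9.30 Y19.94 E1.3972
G1 X3.86 Y22.47 E1.6965
G1 X0.90 Y16.13 E2.0456
G1 X1.81 Y15.71 E2.0956
G1 X-3.47 Y4.38 E2.7192
G1 X-4.38 Y4.80 E2.7692
G1 X-5.44 Y2.54 E2.8938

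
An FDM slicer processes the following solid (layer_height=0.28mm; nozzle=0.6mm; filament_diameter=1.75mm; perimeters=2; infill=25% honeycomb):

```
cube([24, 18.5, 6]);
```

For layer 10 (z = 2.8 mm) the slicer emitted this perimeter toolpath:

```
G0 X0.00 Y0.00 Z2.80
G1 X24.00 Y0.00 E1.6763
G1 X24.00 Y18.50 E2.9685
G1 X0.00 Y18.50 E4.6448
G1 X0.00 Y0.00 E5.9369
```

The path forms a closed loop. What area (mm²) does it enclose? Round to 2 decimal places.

444.00 mm²

Apply the shoelace formula to the sequence of (X, Y) vertices; enclosed area = 444.00 mm².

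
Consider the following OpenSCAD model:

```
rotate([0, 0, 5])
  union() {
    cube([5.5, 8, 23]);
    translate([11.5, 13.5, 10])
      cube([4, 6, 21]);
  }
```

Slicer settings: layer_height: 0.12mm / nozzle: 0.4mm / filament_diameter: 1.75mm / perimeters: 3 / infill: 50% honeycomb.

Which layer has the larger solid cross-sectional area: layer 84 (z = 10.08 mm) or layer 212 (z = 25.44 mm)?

Layer 84 (z = 10.08): the cube is present — its section is the full 5.5×8 rectangle (area 44.00 mm²); the 4×6 cube at (11.5, 13.5) contributes its full rectangle (area 24.00 mm²); Merging all regions: the 2 present regions are separate (no shared area or edge), so areas and boundary lengths simply add and each stays a separate island — area = 68.00 mm²; (whole slice rotated 5° about Z — lengths, areas and connectivity unchanged). So its area = 68.00 mm². Layer 212 (z = 25.44): the cube is absent (z outside [0, 23]); the cube at (11.5, 13.5) is present — its section is the full 4×6 rectangle (area 24.00 mm²); Combining (union): only the 4×6 cube at (11.5, 13.5) is present, so the union is just that shape — area = 24.00 mm²; (rotated 5° about Z; rotation is an isometry so areas/perimeters/island counts are preserved). So its area = 24.00 mm². Layer 84 is larger (68.00 vs 24.00 mm²).

layer 84 (z = 10.08 mm)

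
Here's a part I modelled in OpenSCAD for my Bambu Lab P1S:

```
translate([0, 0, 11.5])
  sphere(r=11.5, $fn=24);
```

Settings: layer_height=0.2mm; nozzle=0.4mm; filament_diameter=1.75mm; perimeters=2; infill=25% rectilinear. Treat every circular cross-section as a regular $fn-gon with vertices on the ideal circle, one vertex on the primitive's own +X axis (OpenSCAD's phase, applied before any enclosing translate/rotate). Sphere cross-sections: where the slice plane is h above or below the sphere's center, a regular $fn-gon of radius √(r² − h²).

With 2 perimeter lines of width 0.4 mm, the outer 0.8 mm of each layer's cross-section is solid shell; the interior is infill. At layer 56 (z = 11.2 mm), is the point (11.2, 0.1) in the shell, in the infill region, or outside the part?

shell

At z = 11.2 mm: the r=11.5 sphere contributes a regular 24-gon of circumradius √(11.5²−0.3²) = 11.496. Overall, the cross-section is a single solid region. The nearest boundary edge runs (11.50, 0.00)→(11.10, 2.98); distance from the point to it = 0.28 mm. The point is inside the cross-section, 0.28 mm from the nearest boundary — within the 0.8 mm shell band (2 × 0.4).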